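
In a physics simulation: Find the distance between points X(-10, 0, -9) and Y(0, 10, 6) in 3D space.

d = √[(x₂-x₁)² + (y₂-y₁)² + (z₂-z₁)²]
  = √[10² + 10² + 15²]
  = √[100 + 100 + 225]
  = √425
  ≈ 20.62

20.62


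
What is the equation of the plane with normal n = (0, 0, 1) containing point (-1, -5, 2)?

The plane through P with normal n = (a, b, c) satisfies n·(r - P) = 0,
i.e. ax + by + cz = a·x₀ + b·y₀ + c·z₀.
d = 0·(-1) + 0·(-5) + 1·2
  = 0 + 0 + 2
  = 2
Equation: z = 2

z = 2


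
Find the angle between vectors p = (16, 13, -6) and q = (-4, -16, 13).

p·q = 16·(-4) + 13·(-16) + (-6)·13 = -64 - 208 - 78 = -350
|p| = √(16² + 13² + (-6)²) = √461 ≈ 21.47
|q| = √((-4)² + (-16)² + 13²) = √441 ≈ 21
cos θ = (p·q)/(|p||q|) = -350/(21.47·21) ≈ -0.7762
θ = arccos(-0.7762) ≈ 140.9°

140.9°


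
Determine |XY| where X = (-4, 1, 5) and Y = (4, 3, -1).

d = √[(x₂-x₁)² + (y₂-y₁)² + (z₂-z₁)²]
  = √[8² + 2² + (-6)²]
  = √[64 + 4 + 36]
  = √104
  ≈ 10.2

10.2


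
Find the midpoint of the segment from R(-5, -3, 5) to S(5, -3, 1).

M = ((x₁+x₂)/2, (y₁+y₂)/2, (z₁+z₂)/2)
  = ((-5 + 5)/2, (-3 - 3)/2, (5 + 1)/2)
  = (0/2, -6/2, 6/2)
  = (0, -3, 3)

(0, -3, 3)


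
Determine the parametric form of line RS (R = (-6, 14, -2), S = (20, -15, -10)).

Direction vector d = S - R = (20 + 6, -15 - 14, -10 + 2) = (26, -29, -8)
Parametric form r = R + t·d:
x = -6 + 26t, y = 14 - 29t, z = -2 - 8t

x = -6 + 26t, y = 14 - 29t, z = -2 - 8t


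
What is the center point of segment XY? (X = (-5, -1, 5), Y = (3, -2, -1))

M = ((x₁+x₂)/2, (y₁+y₂)/2, (z₁+z₂)/2)
  = ((-5 + 3)/2, (-1 - 2)/2, (5 - 1)/2)
  = (-2/2, -3/2, 4/2)
  = (-1, -1.5, 2)

(-1, -1.5, 2)


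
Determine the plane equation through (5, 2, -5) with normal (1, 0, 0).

The plane through P with normal n = (a, b, c) satisfies n·(r - P) = 0,
i.e. ax + by + cz = a·x₀ + b·y₀ + c·z₀.
d = 1·5 + 0·2 + 0·(-5)
  = 5 + 0 + 0
  = 5
Equation: x = 5

x = 5


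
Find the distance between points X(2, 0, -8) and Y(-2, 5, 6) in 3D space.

d = √[(x₂-x₁)² + (y₂-y₁)² + (z₂-z₁)²]
  = √[(-4)² + 5² + 14²]
  = √[16 + 25 + 196]
  = √237
  ≈ 15.39

15.39


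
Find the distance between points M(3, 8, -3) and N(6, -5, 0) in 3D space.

d = √[(x₂-x₁)² + (y₂-y₁)² + (z₂-z₁)²]
  = √[3² + (-13)² + 3²]
  = √[9 + 169 + 9]
  = √187
  ≈ 13.67

13.67


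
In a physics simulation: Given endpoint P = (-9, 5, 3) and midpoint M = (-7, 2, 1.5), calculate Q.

Q = 2M - P
  = (2·(-7) - (-9), 2·2 - 5, 2·1.5 - 3)
  = (-14 + 9, 4 - 5, 3 - 3)
  = (-5, -1, 0)

(-5, -1, 0)


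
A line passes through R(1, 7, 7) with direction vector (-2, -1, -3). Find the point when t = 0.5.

P(t) = R + t·d
  = (1 + (-2)·0.5, 7 + (-1)·0.5, 7 + (-3)·0.5)
  = (1 - 1, 7 - 0.5, 7 - 1.5)
  = (0, 6.5, 5.5)

(0, 6.5, 5.5)


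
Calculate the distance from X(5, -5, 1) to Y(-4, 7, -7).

d = √[(x₂-x₁)² + (y₂-y₁)² + (z₂-z₁)²]
  = √[(-9)² + 12² + (-8)²]
  = √[81 + 144 + 64]
  = √289
  ≈ 17

17


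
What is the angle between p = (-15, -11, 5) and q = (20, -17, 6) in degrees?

p·q = (-15)·20 + (-11)·(-17) + 5·6 = -300 + 187 + 30 = -83
|p| = √((-15)² + (-11)² + 5²) = √371 ≈ 19.26
|q| = √(20² + (-17)² + 6²) = √725 ≈ 26.93
cos θ = (p·q)/(|p||q|) = -83/(19.26·26.93) ≈ -0.16
θ = arccos(-0.16) ≈ 99.21°

99.21°


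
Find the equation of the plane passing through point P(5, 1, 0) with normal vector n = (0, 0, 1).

The plane through P with normal n = (a, b, c) satisfies n·(r - P) = 0,
i.e. ax + by + cz = a·x₀ + b·y₀ + c·z₀.
d = 0·5 + 0·1 + 1·0
  = 0 + 0 + 0
  = 0
Equation: z = 0

z = 0


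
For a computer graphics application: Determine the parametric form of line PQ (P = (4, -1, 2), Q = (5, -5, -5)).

Direction vector d = Q - P = (5 - 4, -5 + 1, -5 - 2) = (1, -4, -7)
Parametric form r = P + t·d:
x = 4 + t, y = -1 - 4t, z = 2 - 7t

x = 4 + t, y = -1 - 4t, z = 2 - 7t


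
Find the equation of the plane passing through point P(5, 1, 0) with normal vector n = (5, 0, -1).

The plane through P with normal n = (a, b, c) satisfies n·(r - P) = 0,
i.e. ax + by + cz = a·x₀ + b·y₀ + c·z₀.
d = 5·5 + 0·1 + (-1)·0
  = 25 + 0 + 0
  = 25
Equation: 5x - z = 25

5x - z = 25


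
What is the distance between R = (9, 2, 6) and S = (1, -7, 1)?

d = √[(x₂-x₁)² + (y₂-y₁)² + (z₂-z₁)²]
  = √[(-8)² + (-9)² + (-5)²]
  = √[64 + 81 + 25]
  = √170
  ≈ 13.04

13.04


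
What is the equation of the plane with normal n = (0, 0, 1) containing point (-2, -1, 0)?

The plane through P with normal n = (a, b, c) satisfies n·(r - P) = 0,
i.e. ax + by + cz = a·x₀ + b·y₀ + c·z₀.
d = 0·(-2) + 0·(-1) + 1·0
  = 0 + 0 + 0
  = 0
Equation: z = 0

z = 0


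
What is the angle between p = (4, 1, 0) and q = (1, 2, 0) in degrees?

p·q = 4·1 + 1·2 + 0·0 = 4 + 2 + 0 = 6
|p| = √(4² + 1² + 0²) = √17 ≈ 4.123
|q| = √(1² + 2² + 0²) = √5 ≈ 2.236
cos θ = (p·q)/(|p||q|) = 6/(4.123·2.236) ≈ 0.6508
θ = arccos(0.6508) ≈ 49.4°

49.4°


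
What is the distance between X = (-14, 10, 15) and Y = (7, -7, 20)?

d = √[(x₂-x₁)² + (y₂-y₁)² + (z₂-z₁)²]
  = √[21² + (-17)² + 5²]
  = √[441 + 289 + 25]
  = √755
  ≈ 27.48

27.48


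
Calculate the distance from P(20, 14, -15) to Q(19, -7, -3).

d = √[(x₂-x₁)² + (y₂-y₁)² + (z₂-z₁)²]
  = √[(-1)² + (-21)² + 12²]
  = √[1 + 441 + 144]
  = √586
  ≈ 24.21

24.21


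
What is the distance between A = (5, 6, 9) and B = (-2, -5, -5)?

d = √[(x₂-x₁)² + (y₂-y₁)² + (z₂-z₁)²]
  = √[(-7)² + (-11)² + (-14)²]
  = √[49 + 121 + 196]
  = √366
  ≈ 19.13

19.13


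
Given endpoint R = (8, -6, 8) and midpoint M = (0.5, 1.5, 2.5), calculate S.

S = 2M - R
  = (2·0.5 - 8, 2·1.5 - (-6), 2·2.5 - 8)
  = (1 - 8, 3 + 6, 5 - 8)
  = (-7, 9, -3)

(-7, 9, -3)


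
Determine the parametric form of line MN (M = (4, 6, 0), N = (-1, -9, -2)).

Direction vector d = N - M = (-1 - 4, -9 - 6, -2 + 0) = (-5, -15, -2)
Parametric form r = M + t·d:
x = 4 - 5t, y = 6 - 15t, z = 0 - 2t

x = 4 - 5t, y = 6 - 15t, z = 0 - 2t


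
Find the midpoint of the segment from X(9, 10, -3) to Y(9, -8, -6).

M = ((x₁+x₂)/2, (y₁+y₂)/2, (z₁+z₂)/2)
  = ((9 + 9)/2, (10 - 8)/2, (-3 - 6)/2)
  = (18/2, 2/2, -9/2)
  = (9, 1, -4.5)

(9, 1, -4.5)


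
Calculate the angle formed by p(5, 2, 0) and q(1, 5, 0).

p·q = 5·1 + 2·5 + 0·0 = 5 + 10 + 0 = 15
|p| = √(5² + 2² + 0²) = √29 ≈ 5.385
|q| = √(1² + 5² + 0²) = √26 ≈ 5.099
cos θ = (p·q)/(|p||q|) = 15/(5.385·5.099) ≈ 0.5463
θ = arccos(0.5463) ≈ 56.89°

56.89°


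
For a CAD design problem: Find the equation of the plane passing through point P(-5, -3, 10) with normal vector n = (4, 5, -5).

The plane through P with normal n = (a, b, c) satisfies n·(r - P) = 0,
i.e. ax + by + cz = a·x₀ + b·y₀ + c·z₀.
d = 4·(-5) + 5·(-3) + (-5)·10
  = -20 - 15 - 50
  = -85
Equation: 4x + 5y - 5z = -85

4x + 5y - 5z = -85


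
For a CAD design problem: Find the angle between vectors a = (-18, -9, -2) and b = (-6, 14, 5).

a·b = (-18)·(-6) + (-9)·14 + (-2)·5 = 108 - 126 - 10 = -28
|a| = √((-18)² + (-9)² + (-2)²) = √409 ≈ 20.22
|b| = √((-6)² + 14² + 5²) = √257 ≈ 16.03
cos θ = (a·b)/(|a||b|) = -28/(20.22·16.03) ≈ -0.08636
θ = arccos(-0.08636) ≈ 94.95°

94.95°


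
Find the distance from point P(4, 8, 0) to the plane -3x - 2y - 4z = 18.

distance = |a·x₀ + b·y₀ + c·z₀ - d| / √(a² + b² + c²)
  = |(-3)·4 + (-2)·8 + (-4)·0 - 18| / √((-3)² + (-2)² + (-4)²)
  = |-12 - 16 + 0 - 18| / √(9 + 4 + 16)
  = |-46| / √29
  = 46 / 5.385
  ≈ 8.542

8.542


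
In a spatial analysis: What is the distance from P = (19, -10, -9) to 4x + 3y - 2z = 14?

distance = |a·x₀ + b·y₀ + c·z₀ - d| / √(a² + b² + c²)
  = |4·19 + 3·(-10) + (-2)·(-9) - 14| / √(4² + 3² + (-2)²)
  = |76 - 30 + 18 - 14| / √(16 + 9 + 4)
  = |50| / √29
  = 50 / 5.385
  ≈ 9.285

9.285


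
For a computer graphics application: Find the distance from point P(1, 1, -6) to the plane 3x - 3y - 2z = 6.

distance = |a·x₀ + b·y₀ + c·z₀ - d| / √(a² + b² + c²)
  = |3·1 + (-3)·1 + (-2)·(-6) - 6| / √(3² + (-3)² + (-2)²)
  = |3 - 3 + 12 - 6| / √(9 + 9 + 4)
  = |6| / √22
  = 6 / 4.69
  ≈ 1.279

1.279


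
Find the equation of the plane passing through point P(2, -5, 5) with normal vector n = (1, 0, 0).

The plane through P with normal n = (a, b, c) satisfies n·(r - P) = 0,
i.e. ax + by + cz = a·x₀ + b·y₀ + c·z₀.
d = 1·2 + 0·(-5) + 0·5
  = 2 + 0 + 0
  = 2
Equation: x = 2

x = 2


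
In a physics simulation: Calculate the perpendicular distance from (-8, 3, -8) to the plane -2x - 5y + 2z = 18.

distance = |a·x₀ + b·y₀ + c·z₀ - d| / √(a² + b² + c²)
  = |(-2)·(-8) + (-5)·3 + 2·(-8) - 18| / √((-2)² + (-5)² + 2²)
  = |16 - 15 - 16 - 18| / √(4 + 25 + 4)
  = |-33| / √33
  = 33 / 5.745
  ≈ 5.745

5.745


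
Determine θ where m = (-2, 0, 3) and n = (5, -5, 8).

m·n = (-2)·5 + 0·(-5) + 3·8 = -10 + 0 + 24 = 14
|m| = √((-2)² + 0² + 3²) = √13 ≈ 3.606
|n| = √(5² + (-5)² + 8²) = √114 ≈ 10.68
cos θ = (m·n)/(|m||n|) = 14/(3.606·10.68) ≈ 0.3637
θ = arccos(0.3637) ≈ 68.67°

68.67°


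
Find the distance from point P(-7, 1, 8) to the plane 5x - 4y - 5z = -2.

distance = |a·x₀ + b·y₀ + c·z₀ - d| / √(a² + b² + c²)
  = |5·(-7) + (-4)·1 + (-5)·8 - (-2)| / √(5² + (-4)² + (-5)²)
  = |-35 - 4 - 40 + 2| / √(25 + 16 + 25)
  = |-77| / √66
  = 77 / 8.124
  ≈ 9.478

9.478


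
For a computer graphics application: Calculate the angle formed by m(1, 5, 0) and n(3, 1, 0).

m·n = 1·3 + 5·1 + 0·0 = 3 + 5 + 0 = 8
|m| = √(1² + 5² + 0²) = √26 ≈ 5.099
|n| = √(3² + 1² + 0²) = √10 ≈ 3.162
cos θ = (m·n)/(|m||n|) = 8/(5.099·3.162) ≈ 0.4961
θ = arccos(0.4961) ≈ 60.26°

60.26°


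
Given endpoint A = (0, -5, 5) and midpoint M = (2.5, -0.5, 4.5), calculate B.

B = 2M - A
  = (2·2.5 - 0, 2·(-0.5) - (-5), 2·4.5 - 5)
  = (5 + 0, -1 + 5, 9 - 5)
  = (5, 4, 4)

(5, 4, 4)


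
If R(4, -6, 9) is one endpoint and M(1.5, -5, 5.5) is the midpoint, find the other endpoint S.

S = 2M - R
  = (2·1.5 - 4, 2·(-5) - (-6), 2·5.5 - 9)
  = (3 - 4, -10 + 6, 11 - 9)
  = (-1, -4, 2)

(-1, -4, 2)


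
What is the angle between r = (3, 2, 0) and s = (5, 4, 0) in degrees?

r·s = 3·5 + 2·4 + 0·0 = 15 + 8 + 0 = 23
|r| = √(3² + 2² + 0²) = √13 ≈ 3.606
|s| = √(5² + 4² + 0²) = √41 ≈ 6.403
cos θ = (r·s)/(|r||s|) = 23/(3.606·6.403) ≈ 0.9962
θ = arccos(0.9962) ≈ 4.97°

4.97°


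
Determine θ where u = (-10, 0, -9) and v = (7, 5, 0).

u·v = (-10)·7 + 0·5 + (-9)·0 = -70 + 0 + 0 = -70
|u| = √((-10)² + 0² + (-9)²) = √181 ≈ 13.45
|v| = √(7² + 5² + 0²) = √74 ≈ 8.602
cos θ = (u·v)/(|u||v|) = -70/(13.45·8.602) ≈ -0.6048
θ = arccos(-0.6048) ≈ 127.2°

127.2°


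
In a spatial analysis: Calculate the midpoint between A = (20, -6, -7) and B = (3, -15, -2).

M = ((x₁+x₂)/2, (y₁+y₂)/2, (z₁+z₂)/2)
  = ((20 + 3)/2, (-6 - 15)/2, (-7 - 2)/2)
  = (23/2, -21/2, -9/2)
  = (11.5, -10.5, -4.5)

(11.5, -10.5, -4.5)


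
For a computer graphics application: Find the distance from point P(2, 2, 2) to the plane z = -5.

distance = |a·x₀ + b·y₀ + c·z₀ - d| / √(a² + b² + c²)
  = |0·2 + 0·2 + 1·2 - (-5)| / √(0² + 0² + 1²)
  = |0 + 0 + 2 + 5| / √(0 + 0 + 1)
  = |7| / √1
  = 7 / 1
  ≈ 7

7


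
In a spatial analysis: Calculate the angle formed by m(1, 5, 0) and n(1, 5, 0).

m·n = 1·1 + 5·5 + 0·0 = 1 + 25 + 0 = 26
|m| = √(1² + 5² + 0²) = √26 ≈ 5.099
|n| = √(1² + 5² + 0²) = √26 ≈ 5.099
cos θ = (m·n)/(|m||n|) = 26/(5.099·5.099) ≈ 1
θ = arccos(1) ≈ 0°

0°


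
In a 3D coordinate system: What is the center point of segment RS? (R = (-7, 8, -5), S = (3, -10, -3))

M = ((x₁+x₂)/2, (y₁+y₂)/2, (z₁+z₂)/2)
  = ((-7 + 3)/2, (8 - 10)/2, (-5 - 3)/2)
  = (-4/2, -2/2, -8/2)
  = (-2, -1, -4)

(-2, -1, -4)


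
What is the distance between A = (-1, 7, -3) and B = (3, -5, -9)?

d = √[(x₂-x₁)² + (y₂-y₁)² + (z₂-z₁)²]
  = √[4² + (-12)² + (-6)²]
  = √[16 + 144 + 36]
  = √196
  ≈ 14

14


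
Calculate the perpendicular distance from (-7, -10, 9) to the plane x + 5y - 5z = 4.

distance = |a·x₀ + b·y₀ + c·z₀ - d| / √(a² + b² + c²)
  = |1·(-7) + 5·(-10) + (-5)·9 - 4| / √(1² + 5² + (-5)²)
  = |-7 - 50 - 45 - 4| / √(1 + 25 + 25)
  = |-106| / √51
  = 106 / 7.141
  ≈ 14.84

14.84


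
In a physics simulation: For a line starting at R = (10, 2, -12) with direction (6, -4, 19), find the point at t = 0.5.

P(t) = R + t·d
  = (10 + 6·0.5, 2 + (-4)·0.5, -12 + 19·0.5)
  = (10 + 3, 2 - 2, -12 + 9.5)
  = (13, 0, -2.5)

(13, 0, -2.5)


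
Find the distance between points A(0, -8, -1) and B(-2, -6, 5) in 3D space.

d = √[(x₂-x₁)² + (y₂-y₁)² + (z₂-z₁)²]
  = √[(-2)² + 2² + 6²]
  = √[4 + 4 + 36]
  = √44
  ≈ 6.633

6.633


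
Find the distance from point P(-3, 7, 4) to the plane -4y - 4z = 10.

distance = |a·x₀ + b·y₀ + c·z₀ - d| / √(a² + b² + c²)
  = |0·(-3) + (-4)·7 + (-4)·4 - 10| / √(0² + (-4)² + (-4)²)
  = |0 - 28 - 16 - 10| / √(0 + 16 + 16)
  = |-54| / √32
  = 54 / 5.657
  ≈ 9.546

9.546


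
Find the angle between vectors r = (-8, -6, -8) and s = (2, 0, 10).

r·s = (-8)·2 + (-6)·0 + (-8)·10 = -16 + 0 - 80 = -96
|r| = √((-8)² + (-6)² + (-8)²) = √164 ≈ 12.81
|s| = √(2² + 0² + 10²) = √104 ≈ 10.2
cos θ = (r·s)/(|r||s|) = -96/(12.81·10.2) ≈ -0.7351
θ = arccos(-0.7351) ≈ 137.3°

137.3°


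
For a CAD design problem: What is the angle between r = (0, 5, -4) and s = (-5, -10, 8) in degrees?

r·s = 0·(-5) + 5·(-10) + (-4)·8 = 0 - 50 - 32 = -82
|r| = √(0² + 5² + (-4)²) = √41 ≈ 6.403
|s| = √((-5)² + (-10)² + 8²) = √189 ≈ 13.75
cos θ = (r·s)/(|r||s|) = -82/(6.403·13.75) ≈ -0.9315
θ = arccos(-0.9315) ≈ 158.7°

158.7°


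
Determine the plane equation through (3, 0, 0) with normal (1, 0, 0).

The plane through P with normal n = (a, b, c) satisfies n·(r - P) = 0,
i.e. ax + by + cz = a·x₀ + b·y₀ + c·z₀.
d = 1·3 + 0·0 + 0·0
  = 3 + 0 + 0
  = 3
Equation: x = 3

x = 3


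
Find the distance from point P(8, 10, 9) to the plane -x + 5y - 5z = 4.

distance = |a·x₀ + b·y₀ + c·z₀ - d| / √(a² + b² + c²)
  = |(-1)·8 + 5·10 + (-5)·9 - 4| / √((-1)² + 5² + (-5)²)
  = |-8 + 50 - 45 - 4| / √(1 + 25 + 25)
  = |-7| / √51
  = 7 / 7.141
  ≈ 0.9802

0.9802


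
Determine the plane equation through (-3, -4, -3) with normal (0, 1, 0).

The plane through P with normal n = (a, b, c) satisfies n·(r - P) = 0,
i.e. ax + by + cz = a·x₀ + b·y₀ + c·z₀.
d = 0·(-3) + 1·(-4) + 0·(-3)
  = 0 - 4 + 0
  = -4
Equation: y = -4

y = -4


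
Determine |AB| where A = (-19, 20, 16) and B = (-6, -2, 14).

d = √[(x₂-x₁)² + (y₂-y₁)² + (z₂-z₁)²]
  = √[13² + (-22)² + (-2)²]
  = √[169 + 484 + 4]
  = √657
  ≈ 25.63

25.63


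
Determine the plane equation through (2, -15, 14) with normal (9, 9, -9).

The plane through P with normal n = (a, b, c) satisfies n·(r - P) = 0,
i.e. ax + by + cz = a·x₀ + b·y₀ + c·z₀.
d = 9·2 + 9·(-15) + (-9)·14
  = 18 - 135 - 126
  = -243
Equation: 9x + 9y - 9z = -243

9x + 9y - 9z = -243


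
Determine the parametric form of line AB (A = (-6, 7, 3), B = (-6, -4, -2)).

Direction vector d = B - A = (-6 + 6, -4 - 7, -2 - 3) = (0, -11, -5)
Parametric form r = A + t·d:
x = -6, y = 7 - 11t, z = 3 - 5t

x = -6, y = 7 - 11t, z = 3 - 5t


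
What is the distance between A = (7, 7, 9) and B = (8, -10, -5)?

d = √[(x₂-x₁)² + (y₂-y₁)² + (z₂-z₁)²]
  = √[1² + (-17)² + (-14)²]
  = √[1 + 289 + 196]
  = √486
  ≈ 22.05

22.05


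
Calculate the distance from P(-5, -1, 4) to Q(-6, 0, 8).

d = √[(x₂-x₁)² + (y₂-y₁)² + (z₂-z₁)²]
  = √[(-1)² + 1² + 4²]
  = √[1 + 1 + 16]
  = √18
  ≈ 4.243

4.243


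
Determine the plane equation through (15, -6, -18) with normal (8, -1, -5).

The plane through P with normal n = (a, b, c) satisfies n·(r - P) = 0,
i.e. ax + by + cz = a·x₀ + b·y₀ + c·z₀.
d = 8·15 + (-1)·(-6) + (-5)·(-18)
  = 120 + 6 + 90
  = 216
Equation: 8x - y - 5z = 216

8x - y - 5z = 216


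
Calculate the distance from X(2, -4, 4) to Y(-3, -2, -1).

d = √[(x₂-x₁)² + (y₂-y₁)² + (z₂-z₁)²]
  = √[(-5)² + 2² + (-5)²]
  = √[25 + 4 + 25]
  = √54
  ≈ 7.348

7.348


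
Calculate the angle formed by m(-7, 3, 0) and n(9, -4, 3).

m·n = (-7)·9 + 3·(-4) + 0·3 = -63 - 12 + 0 = -75
|m| = √((-7)² + 3² + 0²) = √58 ≈ 7.616
|n| = √(9² + (-4)² + 3²) = √106 ≈ 10.3
cos θ = (m·n)/(|m||n|) = -75/(7.616·10.3) ≈ -0.9565
θ = arccos(-0.9565) ≈ 163°

163°


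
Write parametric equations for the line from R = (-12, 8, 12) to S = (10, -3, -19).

Direction vector d = S - R = (10 + 12, -3 - 8, -19 - 12) = (22, -11, -31)
Parametric form r = R + t·d:
x = -12 + 22t, y = 8 - 11t, z = 12 - 31t

x = -12 + 22t, y = 8 - 11t, z = 12 - 31t


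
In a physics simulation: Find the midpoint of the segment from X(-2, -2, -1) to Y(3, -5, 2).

M = ((x₁+x₂)/2, (y₁+y₂)/2, (z₁+z₂)/2)
  = ((-2 + 3)/2, (-2 - 5)/2, (-1 + 2)/2)
  = (1/2, -7/2, 1/2)
  = (0.5, -3.5, 0.5)

(0.5, -3.5, 0.5)


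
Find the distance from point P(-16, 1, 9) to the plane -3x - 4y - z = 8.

distance = |a·x₀ + b·y₀ + c·z₀ - d| / √(a² + b² + c²)
  = |(-3)·(-16) + (-4)·1 + (-1)·9 - 8| / √((-3)² + (-4)² + (-1)²)
  = |48 - 4 - 9 - 8| / √(9 + 16 + 1)
  = |27| / √26
  = 27 / 5.099
  ≈ 5.295

5.295


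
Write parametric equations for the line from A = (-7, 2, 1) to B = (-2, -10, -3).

Direction vector d = B - A = (-2 + 7, -10 - 2, -3 - 1) = (5, -12, -4)
Parametric form r = A + t·d:
x = -7 + 5t, y = 2 - 12t, z = 1 - 4t

x = -7 + 5t, y = 2 - 12t, z = 1 - 4t


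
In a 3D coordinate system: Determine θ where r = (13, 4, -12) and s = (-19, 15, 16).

r·s = 13·(-19) + 4·15 + (-12)·16 = -247 + 60 - 192 = -379
|r| = √(13² + 4² + (-12)²) = √329 ≈ 18.14
|s| = √((-19)² + 15² + 16²) = √842 ≈ 29.02
cos θ = (r·s)/(|r||s|) = -379/(18.14·29.02) ≈ -0.7201
θ = arccos(-0.7201) ≈ 136.1°

136.1°


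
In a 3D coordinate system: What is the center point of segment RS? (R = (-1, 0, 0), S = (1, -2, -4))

M = ((x₁+x₂)/2, (y₁+y₂)/2, (z₁+z₂)/2)
  = ((-1 + 1)/2, (0 - 2)/2, (0 - 4)/2)
  = (0/2, -2/2, -4/2)
  = (0, -1, -2)

(0, -1, -2)


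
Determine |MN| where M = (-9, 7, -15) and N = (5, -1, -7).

d = √[(x₂-x₁)² + (y₂-y₁)² + (z₂-z₁)²]
  = √[14² + (-8)² + 8²]
  = √[196 + 64 + 64]
  = √324
  ≈ 18

18


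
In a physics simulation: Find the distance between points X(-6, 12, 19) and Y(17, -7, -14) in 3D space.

d = √[(x₂-x₁)² + (y₂-y₁)² + (z₂-z₁)²]
  = √[23² + (-19)² + (-33)²]
  = √[529 + 361 + 1089]
  = √1979
  ≈ 44.49

44.49


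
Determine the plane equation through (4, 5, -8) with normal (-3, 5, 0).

The plane through P with normal n = (a, b, c) satisfies n·(r - P) = 0,
i.e. ax + by + cz = a·x₀ + b·y₀ + c·z₀.
d = (-3)·4 + 5·5 + 0·(-8)
  = -12 + 25 + 0
  = 13
Equation: -3x + 5y = 13

-3x + 5y = 13


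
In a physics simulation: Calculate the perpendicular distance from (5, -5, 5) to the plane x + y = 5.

distance = |a·x₀ + b·y₀ + c·z₀ - d| / √(a² + b² + c²)
  = |1·5 + 1·(-5) + 0·5 - 5| / √(1² + 1² + 0²)
  = |5 - 5 + 0 - 5| / √(1 + 1 + 0)
  = |-5| / √2
  = 5 / 1.414
  ≈ 3.536

3.536


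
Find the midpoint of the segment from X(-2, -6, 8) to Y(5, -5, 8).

M = ((x₁+x₂)/2, (y₁+y₂)/2, (z₁+z₂)/2)
  = ((-2 + 5)/2, (-6 - 5)/2, (8 + 8)/2)
  = (3/2, -11/2, 16/2)
  = (1.5, -5.5, 8)

(1.5, -5.5, 8)


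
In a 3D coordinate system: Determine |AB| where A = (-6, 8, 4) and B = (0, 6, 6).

d = √[(x₂-x₁)² + (y₂-y₁)² + (z₂-z₁)²]
  = √[6² + (-2)² + 2²]
  = √[36 + 4 + 4]
  = √44
  ≈ 6.633

6.633


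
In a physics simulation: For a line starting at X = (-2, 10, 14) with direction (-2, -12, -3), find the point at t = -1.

P(t) = X + t·d
  = (-2 + (-2)·(-1), 10 + (-12)·(-1), 14 + (-3)·(-1))
  = (-2 + 2, 10 + 12, 14 + 3)
  = (0, 22, 17)

(0, 22, 17)


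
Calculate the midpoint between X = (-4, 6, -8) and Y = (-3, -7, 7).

M = ((x₁+x₂)/2, (y₁+y₂)/2, (z₁+z₂)/2)
  = ((-4 - 3)/2, (6 - 7)/2, (-8 + 7)/2)
  = (-7/2, -1/2, -1/2)
  = (-3.5, -0.5, -0.5)

(-3.5, -0.5, -0.5)


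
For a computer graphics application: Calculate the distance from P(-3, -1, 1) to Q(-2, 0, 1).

d = √[(x₂-x₁)² + (y₂-y₁)² + (z₂-z₁)²]
  = √[1² + 1² + 0²]
  = √[1 + 1 + 0]
  = √2
  ≈ 1.414

1.414


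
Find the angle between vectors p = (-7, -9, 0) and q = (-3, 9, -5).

p·q = (-7)·(-3) + (-9)·9 + 0·(-5) = 21 - 81 + 0 = -60
|p| = √((-7)² + (-9)² + 0²) = √130 ≈ 11.4
|q| = √((-3)² + 9² + (-5)²) = √115 ≈ 10.72
cos θ = (p·q)/(|p||q|) = -60/(11.4·10.72) ≈ -0.4907
θ = arccos(-0.4907) ≈ 119.4°

119.4°


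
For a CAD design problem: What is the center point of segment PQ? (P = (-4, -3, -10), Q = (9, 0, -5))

M = ((x₁+x₂)/2, (y₁+y₂)/2, (z₁+z₂)/2)
  = ((-4 + 9)/2, (-3 + 0)/2, (-10 - 5)/2)
  = (5/2, -3/2, -15/2)
  = (2.5, -1.5, -7.5)

(2.5, -1.5, -7.5)


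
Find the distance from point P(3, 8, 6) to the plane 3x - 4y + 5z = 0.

distance = |a·x₀ + b·y₀ + c·z₀ - d| / √(a² + b² + c²)
  = |3·3 + (-4)·8 + 5·6 - 0| / √(3² + (-4)² + 5²)
  = |9 - 32 + 30 + 0| / √(9 + 16 + 25)
  = |7| / √50
  = 7 / 7.071
  ≈ 0.9899

0.9899


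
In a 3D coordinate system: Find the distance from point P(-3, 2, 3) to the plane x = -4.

distance = |a·x₀ + b·y₀ + c·z₀ - d| / √(a² + b² + c²)
  = |1·(-3) + 0·2 + 0·3 - (-4)| / √(1² + 0² + 0²)
  = |-3 + 0 + 0 + 4| / √(1 + 0 + 0)
  = |1| / √1
  = 1 / 1
  ≈ 1

1


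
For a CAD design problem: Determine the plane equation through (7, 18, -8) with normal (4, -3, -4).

The plane through P with normal n = (a, b, c) satisfies n·(r - P) = 0,
i.e. ax + by + cz = a·x₀ + b·y₀ + c·z₀.
d = 4·7 + (-3)·18 + (-4)·(-8)
  = 28 - 54 + 32
  = 6
Equation: 4x - 3y - 4z = 6

4x - 3y - 4z = 6


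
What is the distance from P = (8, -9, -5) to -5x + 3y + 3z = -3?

distance = |a·x₀ + b·y₀ + c·z₀ - d| / √(a² + b² + c²)
  = |(-5)·8 + 3·(-9) + 3·(-5) - (-3)| / √((-5)² + 3² + 3²)
  = |-40 - 27 - 15 + 3| / √(25 + 9 + 9)
  = |-79| / √43
  = 79 / 6.557
  ≈ 12.05

12.05


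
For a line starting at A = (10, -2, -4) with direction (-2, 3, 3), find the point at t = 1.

P(t) = A + t·d
  = (10 + (-2)·1, -2 + 3·1, -4 + 3·1)
  = (10 - 2, -2 + 3, -4 + 3)
  = (8, 1, -1)

(8, 1, -1)


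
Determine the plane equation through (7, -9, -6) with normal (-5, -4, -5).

The plane through P with normal n = (a, b, c) satisfies n·(r - P) = 0,
i.e. ax + by + cz = a·x₀ + b·y₀ + c·z₀.
d = (-5)·7 + (-4)·(-9) + (-5)·(-6)
  = -35 + 36 + 30
  = 31
Equation: -5x - 4y - 5z = 31

-5x - 4y - 5z = 31


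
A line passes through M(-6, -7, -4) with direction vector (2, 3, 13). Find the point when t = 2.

P(t) = M + t·d
  = (-6 + 2·2, -7 + 3·2, -4 + 13·2)
  = (-6 + 4, -7 + 6, -4 + 26)
  = (-2, -1, 22)

(-2, -1, 22)


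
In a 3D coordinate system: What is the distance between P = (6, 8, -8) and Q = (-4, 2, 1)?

d = √[(x₂-x₁)² + (y₂-y₁)² + (z₂-z₁)²]
  = √[(-10)² + (-6)² + 9²]
  = √[100 + 36 + 81]
  = √217
  ≈ 14.73

14.73


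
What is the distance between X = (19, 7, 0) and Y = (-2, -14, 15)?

d = √[(x₂-x₁)² + (y₂-y₁)² + (z₂-z₁)²]
  = √[(-21)² + (-21)² + 15²]
  = √[441 + 441 + 225]
  = √1107
  ≈ 33.27

33.27


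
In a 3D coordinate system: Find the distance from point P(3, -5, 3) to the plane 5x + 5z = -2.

distance = |a·x₀ + b·y₀ + c·z₀ - d| / √(a² + b² + c²)
  = |5·3 + 0·(-5) + 5·3 - (-2)| / √(5² + 0² + 5²)
  = |15 + 0 + 15 + 2| / √(25 + 0 + 25)
  = |32| / √50
  = 32 / 7.071
  ≈ 4.525

4.525


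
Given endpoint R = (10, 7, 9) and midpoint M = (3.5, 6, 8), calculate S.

S = 2M - R
  = (2·3.5 - 10, 2·6 - 7, 2·8 - 9)
  = (7 - 10, 12 - 7, 16 - 9)
  = (-3, 5, 7)

(-3, 5, 7)


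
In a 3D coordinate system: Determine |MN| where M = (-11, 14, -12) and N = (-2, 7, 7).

d = √[(x₂-x₁)² + (y₂-y₁)² + (z₂-z₁)²]
  = √[9² + (-7)² + 19²]
  = √[81 + 49 + 361]
  = √491
  ≈ 22.16

22.16


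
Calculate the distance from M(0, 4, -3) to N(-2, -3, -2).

d = √[(x₂-x₁)² + (y₂-y₁)² + (z₂-z₁)²]
  = √[(-2)² + (-7)² + 1²]
  = √[4 + 49 + 1]
  = √54
  ≈ 7.348

7.348


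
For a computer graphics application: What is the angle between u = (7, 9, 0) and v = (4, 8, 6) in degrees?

u·v = 7·4 + 9·8 + 0·6 = 28 + 72 + 0 = 100
|u| = √(7² + 9² + 0²) = √130 ≈ 11.4
|v| = √(4² + 8² + 6²) = √116 ≈ 10.77
cos θ = (u·v)/(|u||v|) = 100/(11.4·10.77) ≈ 0.8143
θ = arccos(0.8143) ≈ 35.48°

35.48°


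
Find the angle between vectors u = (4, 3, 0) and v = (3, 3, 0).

u·v = 4·3 + 3·3 + 0·0 = 12 + 9 + 0 = 21
|u| = √(4² + 3² + 0²) = √25 ≈ 5
|v| = √(3² + 3² + 0²) = √18 ≈ 4.243
cos θ = (u·v)/(|u||v|) = 21/(5·4.243) ≈ 0.9899
θ = arccos(0.9899) ≈ 8.13°

8.13°


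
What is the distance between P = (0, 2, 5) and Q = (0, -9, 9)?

d = √[(x₂-x₁)² + (y₂-y₁)² + (z₂-z₁)²]
  = √[0² + (-11)² + 4²]
  = √[0 + 121 + 16]
  = √137
  ≈ 11.7

11.7


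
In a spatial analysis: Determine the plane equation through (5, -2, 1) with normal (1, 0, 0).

The plane through P with normal n = (a, b, c) satisfies n·(r - P) = 0,
i.e. ax + by + cz = a·x₀ + b·y₀ + c·z₀.
d = 1·5 + 0·(-2) + 0·1
  = 5 + 0 + 0
  = 5
Equation: x = 5

x = 5


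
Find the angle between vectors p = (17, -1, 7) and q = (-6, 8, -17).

p·q = 17·(-6) + (-1)·8 + 7·(-17) = -102 - 8 - 119 = -229
|p| = √(17² + (-1)² + 7²) = √339 ≈ 18.41
|q| = √((-6)² + 8² + (-17)²) = √389 ≈ 19.72
cos θ = (p·q)/(|p||q|) = -229/(18.41·19.72) ≈ -0.6306
θ = arccos(-0.6306) ≈ 129.1°

129.1°


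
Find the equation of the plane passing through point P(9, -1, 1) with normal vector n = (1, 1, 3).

The plane through P with normal n = (a, b, c) satisfies n·(r - P) = 0,
i.e. ax + by + cz = a·x₀ + b·y₀ + c·z₀.
d = 1·9 + 1·(-1) + 3·1
  = 9 - 1 + 3
  = 11
Equation: x + y + 3z = 11

x + y + 3z = 11


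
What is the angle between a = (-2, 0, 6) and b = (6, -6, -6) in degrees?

a·b = (-2)·6 + 0·(-6) + 6·(-6) = -12 + 0 - 36 = -48
|a| = √((-2)² + 0² + 6²) = √40 ≈ 6.325
|b| = √(6² + (-6)² + (-6)²) = √108 ≈ 10.39
cos θ = (a·b)/(|a||b|) = -48/(6.325·10.39) ≈ -0.7303
θ = arccos(-0.7303) ≈ 136.9°

136.9°


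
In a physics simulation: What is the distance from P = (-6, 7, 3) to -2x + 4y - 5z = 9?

distance = |a·x₀ + b·y₀ + c·z₀ - d| / √(a² + b² + c²)
  = |(-2)·(-6) + 4·7 + (-5)·3 - 9| / √((-2)² + 4² + (-5)²)
  = |12 + 28 - 15 - 9| / √(4 + 16 + 25)
  = |16| / √45
  = 16 / 6.708
  ≈ 2.385

2.385


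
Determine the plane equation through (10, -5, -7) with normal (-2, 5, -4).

The plane through P with normal n = (a, b, c) satisfies n·(r - P) = 0,
i.e. ax + by + cz = a·x₀ + b·y₀ + c·z₀.
d = (-2)·10 + 5·(-5) + (-4)·(-7)
  = -20 - 25 + 28
  = -17
Equation: -2x + 5y - 4z = -17

-2x + 5y - 4z = -17


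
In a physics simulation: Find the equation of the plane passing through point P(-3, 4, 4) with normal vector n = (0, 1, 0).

The plane through P with normal n = (a, b, c) satisfies n·(r - P) = 0,
i.e. ax + by + cz = a·x₀ + b·y₀ + c·z₀.
d = 0·(-3) + 1·4 + 0·4
  = 0 + 4 + 0
  = 4
Equation: y = 4

y = 4


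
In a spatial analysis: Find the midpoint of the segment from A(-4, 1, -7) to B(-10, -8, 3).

M = ((x₁+x₂)/2, (y₁+y₂)/2, (z₁+z₂)/2)
  = ((-4 - 10)/2, (1 - 8)/2, (-7 + 3)/2)
  = (-14/2, -7/2, -4/2)
  = (-7, -3.5, -2)

(-7, -3.5, -2)


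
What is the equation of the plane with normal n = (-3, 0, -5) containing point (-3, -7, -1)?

The plane through P with normal n = (a, b, c) satisfies n·(r - P) = 0,
i.e. ax + by + cz = a·x₀ + b·y₀ + c·z₀.
d = (-3)·(-3) + 0·(-7) + (-5)·(-1)
  = 9 + 0 + 5
  = 14
Equation: -3x - 5z = 14

-3x - 5z = 14


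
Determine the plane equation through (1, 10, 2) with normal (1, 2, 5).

The plane through P with normal n = (a, b, c) satisfies n·(r - P) = 0,
i.e. ax + by + cz = a·x₀ + b·y₀ + c·z₀.
d = 1·1 + 2·10 + 5·2
  = 1 + 20 + 10
  = 31
Equation: x + 2y + 5z = 31

x + 2y + 5z = 31


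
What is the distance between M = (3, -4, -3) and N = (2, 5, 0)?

d = √[(x₂-x₁)² + (y₂-y₁)² + (z₂-z₁)²]
  = √[(-1)² + 9² + 3²]
  = √[1 + 81 + 9]
  = √91
  ≈ 9.539

9.539


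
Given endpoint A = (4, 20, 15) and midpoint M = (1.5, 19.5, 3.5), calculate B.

B = 2M - A
  = (2·1.5 - 4, 2·19.5 - 20, 2·3.5 - 15)
  = (3 - 4, 39 - 20, 7 - 15)
  = (-1, 19, -8)

(-1, 19, -8)


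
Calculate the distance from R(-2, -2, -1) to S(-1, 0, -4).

d = √[(x₂-x₁)² + (y₂-y₁)² + (z₂-z₁)²]
  = √[1² + 2² + (-3)²]
  = √[1 + 4 + 9]
  = √14
  ≈ 3.742

3.742


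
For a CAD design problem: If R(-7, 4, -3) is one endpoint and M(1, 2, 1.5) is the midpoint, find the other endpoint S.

S = 2M - R
  = (2·1 - (-7), 2·2 - 4, 2·1.5 - (-3))
  = (2 + 7, 4 - 4, 3 + 3)
  = (9, 0, 6)

(9, 0, 6)


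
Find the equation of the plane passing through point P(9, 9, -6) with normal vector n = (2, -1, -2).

The plane through P with normal n = (a, b, c) satisfies n·(r - P) = 0,
i.e. ax + by + cz = a·x₀ + b·y₀ + c·z₀.
d = 2·9 + (-1)·9 + (-2)·(-6)
  = 18 - 9 + 12
  = 21
Equation: 2x - y - 2z = 21

2x - y - 2z = 21


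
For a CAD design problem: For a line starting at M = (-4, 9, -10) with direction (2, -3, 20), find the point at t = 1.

P(t) = M + t·d
  = (-4 + 2·1, 9 + (-3)·1, -10 + 20·1)
  = (-4 + 2, 9 - 3, -10 + 20)
  = (-2, 6, 10)

(-2, 6, 10)


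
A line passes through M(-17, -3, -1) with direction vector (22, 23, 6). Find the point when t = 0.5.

P(t) = M + t·d
  = (-17 + 22·0.5, -3 + 23·0.5, -1 + 6·0.5)
  = (-17 + 11, -3 + 11.5, -1 + 3)
  = (-6, 8.5, 2)

(-6, 8.5, 2)


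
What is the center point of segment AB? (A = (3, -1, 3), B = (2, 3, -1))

M = ((x₁+x₂)/2, (y₁+y₂)/2, (z₁+z₂)/2)
  = ((3 + 2)/2, (-1 + 3)/2, (3 - 1)/2)
  = (5/2, 2/2, 2/2)
  = (2.5, 1, 1)

(2.5, 1, 1)


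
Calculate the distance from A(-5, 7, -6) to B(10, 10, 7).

d = √[(x₂-x₁)² + (y₂-y₁)² + (z₂-z₁)²]
  = √[15² + 3² + 13²]
  = √[225 + 9 + 169]
  = √403
  ≈ 20.07

20.07


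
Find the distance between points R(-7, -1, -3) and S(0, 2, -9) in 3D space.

d = √[(x₂-x₁)² + (y₂-y₁)² + (z₂-z₁)²]
  = √[7² + 3² + (-6)²]
  = √[49 + 9 + 36]
  = √94
  ≈ 9.695

9.695


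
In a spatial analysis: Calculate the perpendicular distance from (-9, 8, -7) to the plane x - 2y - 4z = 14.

distance = |a·x₀ + b·y₀ + c·z₀ - d| / √(a² + b² + c²)
  = |1·(-9) + (-2)·8 + (-4)·(-7) - 14| / √(1² + (-2)² + (-4)²)
  = |-9 - 16 + 28 - 14| / √(1 + 4 + 16)
  = |-11| / √21
  = 11 / 4.583
  ≈ 2.4

2.4


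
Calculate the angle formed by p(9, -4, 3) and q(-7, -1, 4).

p·q = 9·(-7) + (-4)·(-1) + 3·4 = -63 + 4 + 12 = -47
|p| = √(9² + (-4)² + 3²) = √106 ≈ 10.3
|q| = √((-7)² + (-1)² + 4²) = √66 ≈ 8.124
cos θ = (p·q)/(|p||q|) = -47/(10.3·8.124) ≈ -0.5619
θ = arccos(-0.5619) ≈ 124.2°

124.2°


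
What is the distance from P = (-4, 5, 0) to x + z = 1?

distance = |a·x₀ + b·y₀ + c·z₀ - d| / √(a² + b² + c²)
  = |1·(-4) + 0·5 + 1·0 - 1| / √(1² + 0² + 1²)
  = |-4 + 0 + 0 - 1| / √(1 + 0 + 1)
  = |-5| / √2
  = 5 / 1.414
  ≈ 3.536

3.536


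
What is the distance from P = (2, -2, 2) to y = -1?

distance = |a·x₀ + b·y₀ + c·z₀ - d| / √(a² + b² + c²)
  = |0·2 + 1·(-2) + 0·2 - (-1)| / √(0² + 1² + 0²)
  = |0 - 2 + 0 + 1| / √(0 + 1 + 0)
  = |-1| / √1
  = 1 / 1
  ≈ 1

1


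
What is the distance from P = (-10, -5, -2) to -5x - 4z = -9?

distance = |a·x₀ + b·y₀ + c·z₀ - d| / √(a² + b² + c²)
  = |(-5)·(-10) + 0·(-5) + (-4)·(-2) - (-9)| / √((-5)² + 0² + (-4)²)
  = |50 + 0 + 8 + 9| / √(25 + 0 + 16)
  = |67| / √41
  = 67 / 6.403
  ≈ 10.46

10.46


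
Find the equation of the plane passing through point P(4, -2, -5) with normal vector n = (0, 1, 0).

The plane through P with normal n = (a, b, c) satisfies n·(r - P) = 0,
i.e. ax + by + cz = a·x₀ + b·y₀ + c·z₀.
d = 0·4 + 1·(-2) + 0·(-5)
  = 0 - 2 + 0
  = -2
Equation: y = -2

y = -2


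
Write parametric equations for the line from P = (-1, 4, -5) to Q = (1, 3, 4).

Direction vector d = Q - P = (1 + 1, 3 - 4, 4 + 5) = (2, -1, 9)
Parametric form r = P + t·d:
x = -1 + 2t, y = 4 - t, z = -5 + 9t

x = -1 + 2t, y = 4 - t, z = -5 + 9t


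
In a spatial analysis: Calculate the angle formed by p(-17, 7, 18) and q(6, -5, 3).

p·q = (-17)·6 + 7·(-5) + 18·3 = -102 - 35 + 54 = -83
|p| = √((-17)² + 7² + 18²) = √662 ≈ 25.73
|q| = √(6² + (-5)² + 3²) = √70 ≈ 8.367
cos θ = (p·q)/(|p||q|) = -83/(25.73·8.367) ≈ -0.3856
θ = arccos(-0.3856) ≈ 112.7°

112.7°


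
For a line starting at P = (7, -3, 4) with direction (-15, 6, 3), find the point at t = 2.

P(t) = P + t·d
  = (7 + (-15)·2, -3 + 6·2, 4 + 3·2)
  = (7 - 30, -3 + 12, 4 + 6)
  = (-23, 9, 10)

(-23, 9, 10)


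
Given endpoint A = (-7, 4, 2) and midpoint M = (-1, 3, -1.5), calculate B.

B = 2M - A
  = (2·(-1) - (-7), 2·3 - 4, 2·(-1.5) - 2)
  = (-2 + 7, 6 - 4, -3 - 2)
  = (5, 2, -5)

(5, 2, -5)


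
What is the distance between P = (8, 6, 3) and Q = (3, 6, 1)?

d = √[(x₂-x₁)² + (y₂-y₁)² + (z₂-z₁)²]
  = √[(-5)² + 0² + (-2)²]
  = √[25 + 0 + 4]
  = √29
  ≈ 5.385

5.385


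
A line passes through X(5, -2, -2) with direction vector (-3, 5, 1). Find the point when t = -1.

P(t) = X + t·d
  = (5 + (-3)·(-1), -2 + 5·(-1), -2 + 1·(-1))
  = (5 + 3, -2 - 5, -2 - 1)
  = (8, -7, -3)

(8, -7, -3)


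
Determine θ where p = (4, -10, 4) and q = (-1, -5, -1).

p·q = 4·(-1) + (-10)·(-5) + 4·(-1) = -4 + 50 - 4 = 42
|p| = √(4² + (-10)² + 4²) = √132 ≈ 11.49
|q| = √((-1)² + (-5)² + (-1)²) = √27 ≈ 5.196
cos θ = (p·q)/(|p||q|) = 42/(11.49·5.196) ≈ 0.7035
θ = arccos(0.7035) ≈ 45.29°

45.29°


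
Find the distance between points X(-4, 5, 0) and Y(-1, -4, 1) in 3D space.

d = √[(x₂-x₁)² + (y₂-y₁)² + (z₂-z₁)²]
  = √[3² + (-9)² + 1²]
  = √[9 + 81 + 1]
  = √91
  ≈ 9.539

9.539


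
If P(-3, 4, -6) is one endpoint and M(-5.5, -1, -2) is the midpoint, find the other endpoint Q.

Q = 2M - P
  = (2·(-5.5) - (-3), 2·(-1) - 4, 2·(-2) - (-6))
  = (-11 + 3, -2 - 4, -4 + 6)
  = (-8, -6, 2)

(-8, -6, 2)


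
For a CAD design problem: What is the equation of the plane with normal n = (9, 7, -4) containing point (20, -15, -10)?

The plane through P with normal n = (a, b, c) satisfies n·(r - P) = 0,
i.e. ax + by + cz = a·x₀ + b·y₀ + c·z₀.
d = 9·20 + 7·(-15) + (-4)·(-10)
  = 180 - 105 + 40
  = 115
Equation: 9x + 7y - 4z = 115

9x + 7y - 4z = 115


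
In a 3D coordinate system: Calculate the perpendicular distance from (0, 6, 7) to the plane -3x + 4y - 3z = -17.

distance = |a·x₀ + b·y₀ + c·z₀ - d| / √(a² + b² + c²)
  = |(-3)·0 + 4·6 + (-3)·7 - (-17)| / √((-3)² + 4² + (-3)²)
  = |0 + 24 - 21 + 17| / √(9 + 16 + 9)
  = |20| / √34
  = 20 / 5.831
  ≈ 3.43

3.43


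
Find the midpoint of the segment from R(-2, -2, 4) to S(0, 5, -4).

M = ((x₁+x₂)/2, (y₁+y₂)/2, (z₁+z₂)/2)
  = ((-2 + 0)/2, (-2 + 5)/2, (4 - 4)/2)
  = (-2/2, 3/2, 0/2)
  = (-1, 1.5, 0)

(-1, 1.5, 0)


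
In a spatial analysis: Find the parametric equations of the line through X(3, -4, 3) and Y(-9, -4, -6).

Direction vector d = Y - X = (-9 - 3, -4 + 4, -6 - 3) = (-12, 0, -9)
Parametric form r = X + t·d:
x = 3 - 12t, y = -4, z = 3 - 9t

x = 3 - 12t, y = -4, z = 3 - 9t


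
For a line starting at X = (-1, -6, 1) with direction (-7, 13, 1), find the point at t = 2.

P(t) = X + t·d
  = (-1 + (-7)·2, -6 + 13·2, 1 + 1·2)
  = (-1 - 14, -6 + 26, 1 + 2)
  = (-15, 20, 3)

(-15, 20, 3)


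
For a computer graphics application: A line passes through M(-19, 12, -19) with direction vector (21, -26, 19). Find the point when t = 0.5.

P(t) = M + t·d
  = (-19 + 21·0.5, 12 + (-26)·0.5, -19 + 19·0.5)
  = (-19 + 10.5, 12 - 13, -19 + 9.5)
  = (-8.5, -1, -9.5)

(-8.5, -1, -9.5)


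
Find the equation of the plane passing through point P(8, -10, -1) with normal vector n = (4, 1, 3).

The plane through P with normal n = (a, b, c) satisfies n·(r - P) = 0,
i.e. ax + by + cz = a·x₀ + b·y₀ + c·z₀.
d = 4·8 + 1·(-10) + 3·(-1)
  = 32 - 10 - 3
  = 19
Equation: 4x + y + 3z = 19

4x + y + 3z = 19


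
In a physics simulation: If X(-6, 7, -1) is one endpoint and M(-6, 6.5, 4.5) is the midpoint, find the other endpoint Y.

Y = 2M - X
  = (2·(-6) - (-6), 2·6.5 - 7, 2·4.5 - (-1))
  = (-12 + 6, 13 - 7, 9 + 1)
  = (-6, 6, 10)

(-6, 6, 10)


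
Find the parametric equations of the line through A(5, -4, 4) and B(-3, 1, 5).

Direction vector d = B - A = (-3 - 5, 1 + 4, 5 - 4) = (-8, 5, 1)
Parametric form r = A + t·d:
x = 5 - 8t, y = -4 + 5t, z = 4 + t

x = 5 - 8t, y = -4 + 5t, z = 4 + t


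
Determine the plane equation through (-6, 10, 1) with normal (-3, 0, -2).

The plane through P with normal n = (a, b, c) satisfies n·(r - P) = 0,
i.e. ax + by + cz = a·x₀ + b·y₀ + c·z₀.
d = (-3)·(-6) + 0·10 + (-2)·1
  = 18 + 0 - 2
  = 16
Equation: -3x - 2z = 16

-3x - 2z = 16


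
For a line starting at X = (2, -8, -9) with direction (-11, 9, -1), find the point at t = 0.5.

P(t) = X + t·d
  = (2 + (-11)·0.5, -8 + 9·0.5, -9 + (-1)·0.5)
  = (2 - 5.5, -8 + 4.5, -9 - 0.5)
  = (-3.5, -3.5, -9.5)

(-3.5, -3.5, -9.5)


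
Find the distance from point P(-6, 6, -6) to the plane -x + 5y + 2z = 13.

distance = |a·x₀ + b·y₀ + c·z₀ - d| / √(a² + b² + c²)
  = |(-1)·(-6) + 5·6 + 2·(-6) - 13| / √((-1)² + 5² + 2²)
  = |6 + 30 - 12 - 13| / √(1 + 25 + 4)
  = |11| / √30
  = 11 / 5.477
  ≈ 2.008

2.008


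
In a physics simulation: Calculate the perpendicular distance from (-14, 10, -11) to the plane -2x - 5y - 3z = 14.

distance = |a·x₀ + b·y₀ + c·z₀ - d| / √(a² + b² + c²)
  = |(-2)·(-14) + (-5)·10 + (-3)·(-11) - 14| / √((-2)² + (-5)² + (-3)²)
  = |28 - 50 + 33 - 14| / √(4 + 25 + 9)
  = |-3| / √38
  = 3 / 6.164
  ≈ 0.4867

0.4867


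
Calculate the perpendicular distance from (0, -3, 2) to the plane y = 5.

distance = |a·x₀ + b·y₀ + c·z₀ - d| / √(a² + b² + c²)
  = |0·0 + 1·(-3) + 0·2 - 5| / √(0² + 1² + 0²)
  = |0 - 3 + 0 - 5| / √(0 + 1 + 0)
  = |-8| / √1
  = 8 / 1
  ≈ 8

8
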